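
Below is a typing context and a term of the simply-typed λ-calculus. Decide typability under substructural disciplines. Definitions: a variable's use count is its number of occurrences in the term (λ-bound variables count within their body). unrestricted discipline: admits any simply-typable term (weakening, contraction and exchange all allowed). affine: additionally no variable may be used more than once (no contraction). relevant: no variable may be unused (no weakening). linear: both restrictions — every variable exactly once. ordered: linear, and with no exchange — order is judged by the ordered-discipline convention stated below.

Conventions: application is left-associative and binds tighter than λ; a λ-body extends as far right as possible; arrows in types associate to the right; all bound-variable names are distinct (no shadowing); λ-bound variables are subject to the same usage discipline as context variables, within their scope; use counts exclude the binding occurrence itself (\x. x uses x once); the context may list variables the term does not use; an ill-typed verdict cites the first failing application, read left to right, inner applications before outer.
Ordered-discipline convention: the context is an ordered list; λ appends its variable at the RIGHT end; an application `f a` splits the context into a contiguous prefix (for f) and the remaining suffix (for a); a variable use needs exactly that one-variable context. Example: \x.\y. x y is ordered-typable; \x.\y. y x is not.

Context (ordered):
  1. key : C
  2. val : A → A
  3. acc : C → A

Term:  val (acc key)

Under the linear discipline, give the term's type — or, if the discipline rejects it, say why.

term : A
variable uses: key: 1×; val: 1×; acc: 1×
use order (left to right): val, acc, key
typing: the term checks, with type A
per-discipline verdicts: ordered ✗; linear ✓; affine ✓; relevant ✓; unrestricted ✓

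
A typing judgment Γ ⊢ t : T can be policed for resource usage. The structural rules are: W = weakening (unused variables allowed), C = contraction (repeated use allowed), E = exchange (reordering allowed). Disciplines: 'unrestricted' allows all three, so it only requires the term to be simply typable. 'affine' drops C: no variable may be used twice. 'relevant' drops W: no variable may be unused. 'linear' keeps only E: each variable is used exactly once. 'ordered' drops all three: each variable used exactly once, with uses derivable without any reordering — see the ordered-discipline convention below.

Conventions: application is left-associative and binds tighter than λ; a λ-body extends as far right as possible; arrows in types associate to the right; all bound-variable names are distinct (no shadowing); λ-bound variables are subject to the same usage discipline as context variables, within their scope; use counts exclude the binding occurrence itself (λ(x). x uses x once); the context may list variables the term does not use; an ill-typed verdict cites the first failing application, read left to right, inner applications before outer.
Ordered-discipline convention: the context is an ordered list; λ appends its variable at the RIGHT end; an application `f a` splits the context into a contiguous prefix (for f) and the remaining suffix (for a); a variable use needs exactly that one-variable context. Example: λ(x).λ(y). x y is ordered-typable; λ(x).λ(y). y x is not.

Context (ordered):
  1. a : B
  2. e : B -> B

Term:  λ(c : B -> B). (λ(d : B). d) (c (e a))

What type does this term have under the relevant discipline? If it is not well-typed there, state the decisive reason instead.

term : (B -> B) -> B
use counts: a ×1, e ×1, c (λ-bound) ×1, d (λ-bound) ×1
order of uses: d, c, e, a
typing: well-typed at (B -> B) -> B
summary: ordered ✗, linear ✓, affine ✓, relevant ✓, unrestricted ✓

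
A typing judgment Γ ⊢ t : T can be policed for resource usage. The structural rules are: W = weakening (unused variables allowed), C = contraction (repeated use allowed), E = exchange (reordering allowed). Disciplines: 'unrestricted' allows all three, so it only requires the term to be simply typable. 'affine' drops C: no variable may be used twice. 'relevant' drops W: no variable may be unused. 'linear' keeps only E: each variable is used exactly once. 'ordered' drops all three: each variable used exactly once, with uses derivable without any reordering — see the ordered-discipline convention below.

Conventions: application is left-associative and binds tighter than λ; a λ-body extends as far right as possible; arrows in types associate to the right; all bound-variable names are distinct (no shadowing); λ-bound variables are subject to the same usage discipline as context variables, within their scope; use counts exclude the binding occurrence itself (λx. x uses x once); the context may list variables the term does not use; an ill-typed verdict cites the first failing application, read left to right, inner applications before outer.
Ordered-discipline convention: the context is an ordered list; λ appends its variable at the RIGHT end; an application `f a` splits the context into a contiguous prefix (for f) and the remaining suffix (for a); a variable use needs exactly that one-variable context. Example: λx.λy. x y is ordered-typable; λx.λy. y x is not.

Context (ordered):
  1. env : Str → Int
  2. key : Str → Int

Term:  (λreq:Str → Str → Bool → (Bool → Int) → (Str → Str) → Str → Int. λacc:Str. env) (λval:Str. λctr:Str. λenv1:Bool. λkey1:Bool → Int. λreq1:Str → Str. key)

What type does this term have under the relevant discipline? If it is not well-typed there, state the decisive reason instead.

not well-typed under relevant — unused: req, acc, val, ctr, env1, key1, req1 — weakening required
counts: env=1, key=1, req [bound]=0, acc [bound]=0, val [bound]=0, ctr [bound]=0, env1 [bound]=0, key1 [bound]=0, req1 [bound]=0
left-to-right use order: env, key
typing: the term checks, with type Str → Str → Int
all disciplines: ordered ✗; linear ✗; affine ✓; relevant ✗; unrestricted ✓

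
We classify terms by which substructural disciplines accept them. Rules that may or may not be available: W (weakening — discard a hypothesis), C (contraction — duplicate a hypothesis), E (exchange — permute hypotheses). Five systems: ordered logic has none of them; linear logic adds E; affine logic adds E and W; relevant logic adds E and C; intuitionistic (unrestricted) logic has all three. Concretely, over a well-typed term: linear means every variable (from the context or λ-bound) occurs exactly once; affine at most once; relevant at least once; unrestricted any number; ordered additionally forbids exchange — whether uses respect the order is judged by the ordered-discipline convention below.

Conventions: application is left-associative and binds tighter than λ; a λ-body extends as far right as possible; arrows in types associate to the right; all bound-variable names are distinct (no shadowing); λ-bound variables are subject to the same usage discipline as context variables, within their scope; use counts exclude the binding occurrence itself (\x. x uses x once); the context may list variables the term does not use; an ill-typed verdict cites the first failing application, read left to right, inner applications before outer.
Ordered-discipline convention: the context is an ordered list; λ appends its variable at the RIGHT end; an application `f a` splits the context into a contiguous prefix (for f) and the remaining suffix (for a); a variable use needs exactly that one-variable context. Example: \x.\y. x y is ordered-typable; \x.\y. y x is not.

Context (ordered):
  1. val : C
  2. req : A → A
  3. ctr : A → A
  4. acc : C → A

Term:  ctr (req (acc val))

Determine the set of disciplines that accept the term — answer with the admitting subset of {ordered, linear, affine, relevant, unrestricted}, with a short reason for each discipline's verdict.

admitting disciplines: linear, affine, relevant, unrestricted
variable uses: val ×1, req ×1, ctr ×1, acc ×1
uses in reading order: ctr, req, acc, val
typing: well-typed at A
ordered ✗ (needs exchange: uses follow ctr, req, acc, val)
linear ✓ (single use per variable (val, req, ctr, acc))
affine ✓ (none of val, req, ctr, acc used more than once)
relevant ✓ (every one of val, req, ctr, acc appears)
unrestricted ✓ (well-typed at A; no restrictions here)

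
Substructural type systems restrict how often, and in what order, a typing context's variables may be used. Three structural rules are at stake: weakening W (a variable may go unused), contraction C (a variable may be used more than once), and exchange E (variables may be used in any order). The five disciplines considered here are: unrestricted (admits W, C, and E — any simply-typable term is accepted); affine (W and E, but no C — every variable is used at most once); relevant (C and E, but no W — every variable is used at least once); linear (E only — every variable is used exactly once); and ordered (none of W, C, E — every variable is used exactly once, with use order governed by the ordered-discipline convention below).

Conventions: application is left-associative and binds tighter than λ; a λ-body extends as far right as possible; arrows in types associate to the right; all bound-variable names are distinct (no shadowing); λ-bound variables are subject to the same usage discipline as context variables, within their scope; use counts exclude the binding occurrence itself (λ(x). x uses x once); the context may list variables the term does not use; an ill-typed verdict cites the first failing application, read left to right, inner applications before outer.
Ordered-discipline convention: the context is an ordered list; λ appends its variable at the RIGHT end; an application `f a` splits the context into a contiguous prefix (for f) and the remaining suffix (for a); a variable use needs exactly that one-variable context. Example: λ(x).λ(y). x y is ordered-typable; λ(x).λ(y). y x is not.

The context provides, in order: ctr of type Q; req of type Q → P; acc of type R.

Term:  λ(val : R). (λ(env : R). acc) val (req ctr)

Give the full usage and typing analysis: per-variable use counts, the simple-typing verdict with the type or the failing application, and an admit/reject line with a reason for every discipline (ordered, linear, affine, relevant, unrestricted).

variable uses: ctr ×1, req ×1, acc ×1, val (bound) ×1, env (bound) ×0
order of uses: acc, val, req, ctr
typing: ill-typed: applying a non-function (R)
ordered ✗ (a type mismatch blocks all five)
linear ✗ (the type mismatch rejects it)
affine ✗ (not simply typable)
relevant ✗ (fails simple typing)
unrestricted ✗ (a type mismatch blocks all five)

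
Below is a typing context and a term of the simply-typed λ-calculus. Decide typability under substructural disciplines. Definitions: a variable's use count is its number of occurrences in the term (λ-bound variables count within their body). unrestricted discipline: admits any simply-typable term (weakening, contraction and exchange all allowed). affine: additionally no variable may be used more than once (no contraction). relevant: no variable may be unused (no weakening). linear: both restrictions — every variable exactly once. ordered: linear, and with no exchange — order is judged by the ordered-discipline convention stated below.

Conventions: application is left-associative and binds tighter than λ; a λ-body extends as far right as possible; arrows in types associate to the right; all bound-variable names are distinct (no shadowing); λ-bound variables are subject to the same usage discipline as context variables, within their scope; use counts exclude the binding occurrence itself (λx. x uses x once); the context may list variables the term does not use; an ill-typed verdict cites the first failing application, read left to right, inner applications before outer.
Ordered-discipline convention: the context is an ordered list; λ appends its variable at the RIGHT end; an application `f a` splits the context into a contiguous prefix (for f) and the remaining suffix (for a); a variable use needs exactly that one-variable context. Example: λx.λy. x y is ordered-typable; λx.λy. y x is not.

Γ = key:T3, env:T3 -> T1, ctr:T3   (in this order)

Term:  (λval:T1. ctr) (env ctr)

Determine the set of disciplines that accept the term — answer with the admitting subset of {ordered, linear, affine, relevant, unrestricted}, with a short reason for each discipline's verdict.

accepted by: unrestricted
variable uses: key=0; env=1; ctr=2; val (λ-bound)=0
order of uses: ctr, env, ctr
typing: well-typed — term : T3
ordered: ✗ — needs contraction — ctr ×2; needs weakening: key, val unused
linear: ✗ — needs contraction — ctr ×2; needs weakening: key, val unused
affine: ✗ — needs contraction — ctr ×2
relevant: ✗ — needs weakening: key, val unused
unrestricted: ✓ — typability at T3 is all that's needed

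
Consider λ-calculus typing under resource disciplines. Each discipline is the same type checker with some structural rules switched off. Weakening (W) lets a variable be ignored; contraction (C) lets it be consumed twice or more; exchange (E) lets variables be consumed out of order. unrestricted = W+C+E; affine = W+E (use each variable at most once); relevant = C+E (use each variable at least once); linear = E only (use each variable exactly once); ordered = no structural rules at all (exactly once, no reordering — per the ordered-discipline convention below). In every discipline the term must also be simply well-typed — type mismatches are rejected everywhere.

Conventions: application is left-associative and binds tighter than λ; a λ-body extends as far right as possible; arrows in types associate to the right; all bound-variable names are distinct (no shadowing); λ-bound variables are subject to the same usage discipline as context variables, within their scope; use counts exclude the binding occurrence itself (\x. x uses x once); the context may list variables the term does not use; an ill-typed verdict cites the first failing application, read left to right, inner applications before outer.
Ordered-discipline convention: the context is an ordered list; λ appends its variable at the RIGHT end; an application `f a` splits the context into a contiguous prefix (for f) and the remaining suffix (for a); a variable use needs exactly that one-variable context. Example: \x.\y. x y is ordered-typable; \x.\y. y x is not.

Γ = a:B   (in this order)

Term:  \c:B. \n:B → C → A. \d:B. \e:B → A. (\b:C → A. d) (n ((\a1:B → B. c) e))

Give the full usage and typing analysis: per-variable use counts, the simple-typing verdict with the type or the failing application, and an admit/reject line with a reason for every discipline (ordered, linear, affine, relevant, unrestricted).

variable uses: a=0; c [bound]=1; n [bound]=1; d [bound]=1; e [bound]=1; b [bound]=0; a1 [bound]=0
use order (left to right): d, n, c, e
typing: ill-typed: an application expects B → B but receives B → A
ordered: ✗ — fails simple typing
linear: ✗ — a type mismatch blocks all five
affine: ✗ — the type mismatch rejects it
relevant: ✗ — not simply typable
unrestricted: ✗ — fails simple typing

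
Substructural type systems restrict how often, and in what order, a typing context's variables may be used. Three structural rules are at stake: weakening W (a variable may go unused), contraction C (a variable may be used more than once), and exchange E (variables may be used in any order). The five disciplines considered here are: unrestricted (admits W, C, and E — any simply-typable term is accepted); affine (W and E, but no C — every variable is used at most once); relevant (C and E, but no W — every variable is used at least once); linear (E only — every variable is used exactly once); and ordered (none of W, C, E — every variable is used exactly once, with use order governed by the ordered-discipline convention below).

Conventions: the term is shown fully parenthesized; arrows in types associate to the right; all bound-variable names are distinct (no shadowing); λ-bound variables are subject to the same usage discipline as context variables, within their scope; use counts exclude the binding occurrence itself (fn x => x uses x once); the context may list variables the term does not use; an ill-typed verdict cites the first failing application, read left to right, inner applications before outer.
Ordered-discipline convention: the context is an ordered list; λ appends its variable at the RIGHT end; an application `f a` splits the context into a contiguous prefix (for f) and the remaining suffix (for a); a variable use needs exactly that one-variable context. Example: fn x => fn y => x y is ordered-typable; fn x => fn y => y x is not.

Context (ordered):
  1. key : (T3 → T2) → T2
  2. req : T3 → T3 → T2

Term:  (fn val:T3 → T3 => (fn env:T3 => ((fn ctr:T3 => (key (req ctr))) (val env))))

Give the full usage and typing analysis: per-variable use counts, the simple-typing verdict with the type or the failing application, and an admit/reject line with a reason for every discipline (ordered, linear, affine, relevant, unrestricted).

use counts: key=1, req=1, val (bound)=1, env (bound)=1, ctr (bound)=1
left-to-right use order: key, req, ctr, val, env
typing: well-typed — term : (T3 → T3) → T3 → T2
ordered ✓ (one use each (key, req, val, env, ctr); ordered split holds)
linear ✓ (each of key, req, val, env, ctr used exactly once)
affine ✓ (none of key, req, val, env, ctr used more than once)
relevant ✓ (every one of key, req, val, env, ctr appears)
unrestricted ✓ (well-typed at (T3 → T3) → T3 → T2; no restrictions here)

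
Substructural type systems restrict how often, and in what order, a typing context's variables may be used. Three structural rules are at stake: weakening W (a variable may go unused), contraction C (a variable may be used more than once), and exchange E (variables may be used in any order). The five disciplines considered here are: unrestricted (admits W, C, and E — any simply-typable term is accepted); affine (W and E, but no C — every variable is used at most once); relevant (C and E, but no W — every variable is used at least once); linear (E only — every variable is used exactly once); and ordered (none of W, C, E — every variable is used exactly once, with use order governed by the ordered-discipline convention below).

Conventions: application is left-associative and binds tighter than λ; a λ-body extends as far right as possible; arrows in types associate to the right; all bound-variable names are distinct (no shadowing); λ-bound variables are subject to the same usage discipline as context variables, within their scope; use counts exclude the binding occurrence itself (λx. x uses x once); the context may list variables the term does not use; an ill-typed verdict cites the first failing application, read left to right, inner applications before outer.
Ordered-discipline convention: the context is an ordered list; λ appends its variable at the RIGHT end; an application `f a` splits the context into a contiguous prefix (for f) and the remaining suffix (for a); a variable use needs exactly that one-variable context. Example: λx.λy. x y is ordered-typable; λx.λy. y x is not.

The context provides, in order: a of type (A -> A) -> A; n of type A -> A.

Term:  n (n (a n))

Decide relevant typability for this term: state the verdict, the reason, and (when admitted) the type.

yes — at least one use each (a, n); term : A
use counts: a: 1×, n: 3×
use order (left to right): n, n, a, n
typing: ✓ — A
all disciplines: ordered ✗; linear ✗; affine ✗; relevant ✓; unrestricted ✓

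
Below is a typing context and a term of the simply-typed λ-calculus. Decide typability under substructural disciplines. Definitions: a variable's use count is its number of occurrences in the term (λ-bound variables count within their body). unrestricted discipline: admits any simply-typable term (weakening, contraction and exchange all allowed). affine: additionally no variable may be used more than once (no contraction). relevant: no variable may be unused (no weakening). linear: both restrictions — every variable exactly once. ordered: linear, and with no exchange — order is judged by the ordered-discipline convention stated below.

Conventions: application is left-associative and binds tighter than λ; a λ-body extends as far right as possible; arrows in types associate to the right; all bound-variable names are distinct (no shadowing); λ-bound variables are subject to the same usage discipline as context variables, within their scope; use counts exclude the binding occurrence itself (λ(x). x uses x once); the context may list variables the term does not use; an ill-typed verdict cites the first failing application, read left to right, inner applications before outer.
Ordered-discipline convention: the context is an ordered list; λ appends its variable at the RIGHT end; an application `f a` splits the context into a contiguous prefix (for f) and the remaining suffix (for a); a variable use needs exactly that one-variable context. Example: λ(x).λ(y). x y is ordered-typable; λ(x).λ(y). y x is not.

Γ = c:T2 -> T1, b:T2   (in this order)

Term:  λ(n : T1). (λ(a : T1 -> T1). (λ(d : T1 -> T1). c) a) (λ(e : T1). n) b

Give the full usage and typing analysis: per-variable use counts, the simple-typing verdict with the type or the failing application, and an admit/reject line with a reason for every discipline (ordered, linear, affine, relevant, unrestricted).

counts: c: 1, b: 1, n (bound): 1, a (bound): 1, d (bound): 0, e (bound): 0
order of uses: c, a, n, b
typing: well-typed at T1 -> T1
ordered: ✗ — d, e left unused
linear: ✗ — d, e left unused
affine: ✓ — no duplicate uses among c, b, n, a, d, e
relevant: ✗ — d, e left unused
unrestricted: ✓ — typability at T1 -> T1 is all that's needed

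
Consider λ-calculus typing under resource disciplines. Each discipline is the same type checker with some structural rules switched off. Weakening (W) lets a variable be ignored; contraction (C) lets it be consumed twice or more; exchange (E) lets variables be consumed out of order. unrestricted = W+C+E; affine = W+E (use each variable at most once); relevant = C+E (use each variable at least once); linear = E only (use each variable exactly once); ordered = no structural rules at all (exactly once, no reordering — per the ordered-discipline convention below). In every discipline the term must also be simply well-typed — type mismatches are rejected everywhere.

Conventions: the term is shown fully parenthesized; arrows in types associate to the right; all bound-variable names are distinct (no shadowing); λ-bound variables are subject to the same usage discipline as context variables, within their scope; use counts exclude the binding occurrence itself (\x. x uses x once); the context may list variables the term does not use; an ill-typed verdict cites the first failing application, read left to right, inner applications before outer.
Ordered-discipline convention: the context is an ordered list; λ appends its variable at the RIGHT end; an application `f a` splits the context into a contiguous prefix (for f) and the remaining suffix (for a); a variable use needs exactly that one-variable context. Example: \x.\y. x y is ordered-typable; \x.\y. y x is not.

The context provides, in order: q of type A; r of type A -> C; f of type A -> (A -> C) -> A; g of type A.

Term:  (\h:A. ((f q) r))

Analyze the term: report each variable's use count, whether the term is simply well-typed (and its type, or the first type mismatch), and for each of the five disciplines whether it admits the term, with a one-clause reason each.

counts: q=1; r=1; f=1; g=0; h [bound]=0
left-to-right use order: f, q, r
typing: well-typed at A -> A
ordered: ✗, needs weakening: g, h unused
linear: ✗, needs weakening: g, h unused
affine: ✓, none of q, r, f, g, h used more than once
relevant: ✗, needs weakening: g, h unused
unrestricted: ✓, simply typable at A -> A; W, C, E all held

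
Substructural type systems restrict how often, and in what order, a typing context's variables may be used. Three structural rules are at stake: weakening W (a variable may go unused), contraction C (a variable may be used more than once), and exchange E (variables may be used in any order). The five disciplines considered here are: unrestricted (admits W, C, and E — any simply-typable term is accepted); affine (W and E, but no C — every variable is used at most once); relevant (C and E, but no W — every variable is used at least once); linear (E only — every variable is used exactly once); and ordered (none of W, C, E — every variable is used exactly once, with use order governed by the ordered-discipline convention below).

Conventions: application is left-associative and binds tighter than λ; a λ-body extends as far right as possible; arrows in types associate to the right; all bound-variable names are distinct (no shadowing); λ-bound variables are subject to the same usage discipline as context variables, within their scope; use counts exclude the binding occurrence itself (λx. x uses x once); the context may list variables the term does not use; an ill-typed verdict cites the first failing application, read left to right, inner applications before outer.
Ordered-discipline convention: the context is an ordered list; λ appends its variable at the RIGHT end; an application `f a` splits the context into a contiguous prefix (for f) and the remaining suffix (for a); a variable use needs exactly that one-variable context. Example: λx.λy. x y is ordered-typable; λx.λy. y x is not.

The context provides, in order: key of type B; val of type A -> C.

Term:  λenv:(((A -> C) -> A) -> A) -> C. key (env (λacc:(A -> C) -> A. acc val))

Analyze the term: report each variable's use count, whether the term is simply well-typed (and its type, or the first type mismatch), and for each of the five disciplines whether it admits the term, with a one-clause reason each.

use counts: key: 1; val: 1; env [bound]: 1; acc [bound]: 1
use order (left to right): key, env, acc, val
typing: ill-typed: applying a non-function (B)
ordered ✗ (fails simple typing)
linear ✗ (a type mismatch blocks all five)
affine ✗ (the type mismatch rejects it)
relevant ✗ (not simply typable)
unrestricted ✗ (fails simple typing)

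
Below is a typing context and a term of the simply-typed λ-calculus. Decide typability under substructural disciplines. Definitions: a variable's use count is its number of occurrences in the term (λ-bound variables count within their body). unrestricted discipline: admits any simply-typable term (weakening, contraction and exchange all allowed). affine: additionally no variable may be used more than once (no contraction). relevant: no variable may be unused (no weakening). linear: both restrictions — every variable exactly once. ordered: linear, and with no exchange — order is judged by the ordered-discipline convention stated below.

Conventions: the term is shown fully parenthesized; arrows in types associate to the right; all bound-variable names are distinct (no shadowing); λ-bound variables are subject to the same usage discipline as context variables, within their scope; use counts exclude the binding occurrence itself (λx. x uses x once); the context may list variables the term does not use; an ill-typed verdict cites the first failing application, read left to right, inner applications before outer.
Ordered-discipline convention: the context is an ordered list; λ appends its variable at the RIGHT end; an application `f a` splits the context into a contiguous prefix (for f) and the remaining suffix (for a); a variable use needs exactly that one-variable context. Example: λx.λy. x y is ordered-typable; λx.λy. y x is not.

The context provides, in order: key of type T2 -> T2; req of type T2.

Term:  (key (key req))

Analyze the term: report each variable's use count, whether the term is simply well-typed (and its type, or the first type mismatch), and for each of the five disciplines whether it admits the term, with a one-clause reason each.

use counts: key: 2, req: 1
left-to-right use order: key, key, req
typing: ✓ — T2
ordered: ✗ — needs contraction — key ×2
linear: ✗ — needs contraction — key ×2
affine: ✗ — needs contraction — key ×2
relevant: ✓ — every one of key, req appears
unrestricted: ✓ — simply typable at T2; W, C, E all held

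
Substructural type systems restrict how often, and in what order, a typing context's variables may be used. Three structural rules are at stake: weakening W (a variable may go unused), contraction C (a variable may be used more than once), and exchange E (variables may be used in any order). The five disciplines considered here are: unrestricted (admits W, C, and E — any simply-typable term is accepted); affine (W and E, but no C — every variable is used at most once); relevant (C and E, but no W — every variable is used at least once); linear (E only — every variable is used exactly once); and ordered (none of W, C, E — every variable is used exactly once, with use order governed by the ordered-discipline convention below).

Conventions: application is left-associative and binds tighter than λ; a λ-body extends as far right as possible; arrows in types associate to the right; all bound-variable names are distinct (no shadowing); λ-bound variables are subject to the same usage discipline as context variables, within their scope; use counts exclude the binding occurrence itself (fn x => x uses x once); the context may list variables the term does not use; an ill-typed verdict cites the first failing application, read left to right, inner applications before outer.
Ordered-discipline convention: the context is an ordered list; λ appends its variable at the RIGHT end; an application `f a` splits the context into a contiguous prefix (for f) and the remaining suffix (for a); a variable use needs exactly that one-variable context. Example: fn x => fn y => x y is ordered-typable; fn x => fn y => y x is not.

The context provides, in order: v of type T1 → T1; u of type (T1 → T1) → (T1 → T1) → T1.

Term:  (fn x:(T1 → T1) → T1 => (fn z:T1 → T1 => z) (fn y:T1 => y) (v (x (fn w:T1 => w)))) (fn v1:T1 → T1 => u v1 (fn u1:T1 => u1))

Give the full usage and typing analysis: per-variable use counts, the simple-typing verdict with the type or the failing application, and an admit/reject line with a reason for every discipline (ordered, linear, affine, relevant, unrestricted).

counts: v: 1; u: 1; x (bound): 1; z (bound): 1; y (bound): 1; w (bound): 1; v1 (bound): 1; u1 (bound): 1
order of uses: z, y, v, x, w, u, v1, u1
typing: the term checks, with type T1
ordered: ✓, one use each (v, u, x, z, y, w, v1, u1); ordered split holds
linear: ✓, single use per variable (v, u, x, z, y, w, v1, u1)
affine: ✓, v, u, x, z, y, w, v1, u1: no repeats, contraction unneeded
relevant: ✓, every one of v, u, x, z, y, w, v1, u1 appears
unrestricted: ✓, typability at T1 is all that's needed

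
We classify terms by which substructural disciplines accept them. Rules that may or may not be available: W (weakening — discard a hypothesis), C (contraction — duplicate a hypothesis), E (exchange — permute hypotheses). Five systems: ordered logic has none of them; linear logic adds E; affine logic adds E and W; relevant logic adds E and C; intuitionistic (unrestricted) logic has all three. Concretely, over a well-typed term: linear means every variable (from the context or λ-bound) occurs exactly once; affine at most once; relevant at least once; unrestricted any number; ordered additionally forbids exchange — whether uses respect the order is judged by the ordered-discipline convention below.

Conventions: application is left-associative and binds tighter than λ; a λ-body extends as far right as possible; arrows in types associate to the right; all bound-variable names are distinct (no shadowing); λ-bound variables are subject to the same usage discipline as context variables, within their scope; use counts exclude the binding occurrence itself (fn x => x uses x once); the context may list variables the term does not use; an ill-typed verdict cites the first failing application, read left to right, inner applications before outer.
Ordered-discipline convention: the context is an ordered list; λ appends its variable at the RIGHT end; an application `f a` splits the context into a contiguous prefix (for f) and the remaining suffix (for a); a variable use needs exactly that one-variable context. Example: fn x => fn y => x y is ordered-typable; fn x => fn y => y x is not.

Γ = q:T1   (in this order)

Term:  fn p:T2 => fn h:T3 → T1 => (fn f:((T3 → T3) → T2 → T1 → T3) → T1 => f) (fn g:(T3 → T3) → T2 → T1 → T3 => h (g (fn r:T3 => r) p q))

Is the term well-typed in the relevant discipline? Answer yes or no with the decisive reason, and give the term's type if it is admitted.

yes — every one of q, p, h, f, g, r appears; term : T2 → (T3 → T1) → ((T3 → T3) → T2 → T1 → T3) → T1
use counts: q=1; p [bound]=1; h [bound]=1; f [bound]=1; g [bound]=1; r [bound]=1
uses in reading order: f, h, g, r, p, q
typing: the term checks, with type T2 → (T3 → T1) → ((T3 → T3) → T2 → T1 → T3) → T1
per-discipline verdicts: ordered ✗; linear ✓; affine ✓; relevant ✓; unrestricted ✓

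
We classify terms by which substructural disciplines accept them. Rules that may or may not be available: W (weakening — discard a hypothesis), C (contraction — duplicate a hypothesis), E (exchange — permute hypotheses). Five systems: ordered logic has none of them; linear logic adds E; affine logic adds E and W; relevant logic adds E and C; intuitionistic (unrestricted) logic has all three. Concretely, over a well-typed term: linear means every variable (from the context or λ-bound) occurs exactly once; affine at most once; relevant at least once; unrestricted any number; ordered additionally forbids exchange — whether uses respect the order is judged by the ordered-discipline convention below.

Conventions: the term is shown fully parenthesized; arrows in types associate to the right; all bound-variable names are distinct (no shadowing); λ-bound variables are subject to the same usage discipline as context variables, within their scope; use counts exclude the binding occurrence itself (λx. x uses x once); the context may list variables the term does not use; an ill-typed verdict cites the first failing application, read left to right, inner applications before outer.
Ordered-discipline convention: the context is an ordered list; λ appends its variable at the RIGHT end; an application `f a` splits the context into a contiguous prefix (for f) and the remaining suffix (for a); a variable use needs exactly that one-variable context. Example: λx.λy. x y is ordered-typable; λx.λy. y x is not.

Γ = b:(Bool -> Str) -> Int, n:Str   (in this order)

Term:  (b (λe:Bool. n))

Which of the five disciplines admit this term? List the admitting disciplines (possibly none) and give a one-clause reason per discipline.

admitted by: affine, unrestricted
usage: b=1, n=1, e (bound)=0
order of uses: b, n
typing: well-typed — term : Int
ordered ✗ (unused: e — weakening required)
linear ✗ (unused: e — weakening required)
affine ✓ (no duplicate uses among b, n, e)
relevant ✗ (unused: e — weakening required)
unrestricted ✓ (simply typable at Int; W, C, E all held)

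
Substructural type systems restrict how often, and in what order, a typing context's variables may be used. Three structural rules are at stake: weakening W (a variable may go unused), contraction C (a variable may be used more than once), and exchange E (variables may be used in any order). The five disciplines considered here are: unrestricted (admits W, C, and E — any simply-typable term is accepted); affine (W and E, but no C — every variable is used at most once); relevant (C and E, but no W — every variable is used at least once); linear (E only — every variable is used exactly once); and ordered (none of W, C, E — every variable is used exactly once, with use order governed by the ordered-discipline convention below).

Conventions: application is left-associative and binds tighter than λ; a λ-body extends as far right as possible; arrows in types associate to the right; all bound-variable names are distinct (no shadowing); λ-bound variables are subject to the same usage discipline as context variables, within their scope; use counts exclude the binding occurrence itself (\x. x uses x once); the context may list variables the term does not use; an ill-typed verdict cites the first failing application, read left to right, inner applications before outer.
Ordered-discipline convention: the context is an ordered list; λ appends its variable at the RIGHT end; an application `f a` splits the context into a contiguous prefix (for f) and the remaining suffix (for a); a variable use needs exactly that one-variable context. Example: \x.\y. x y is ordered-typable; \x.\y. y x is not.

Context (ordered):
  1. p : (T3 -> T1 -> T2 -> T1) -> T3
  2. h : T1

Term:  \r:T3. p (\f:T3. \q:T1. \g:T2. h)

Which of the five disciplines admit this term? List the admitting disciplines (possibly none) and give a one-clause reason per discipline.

admitting disciplines: affine, unrestricted
counts: p: 1×, h: 1×, r (λ-bound): 0×, f (λ-bound): 0×, q (λ-bound): 0×, g (λ-bound): 0×
order of uses: p, h
typing: ✓ — T3 -> T3
ordered ✗ (unused: r, f, q, g — weakening required)
linear ✗ (unused: r, f, q, g — weakening required)
affine ✓ (none of p, h, r, f, q, g used more than once)
relevant ✗ (unused: r, f, q, g — weakening required)
unrestricted ✓ (type-checks (T3 -> T3) and nothing is barred)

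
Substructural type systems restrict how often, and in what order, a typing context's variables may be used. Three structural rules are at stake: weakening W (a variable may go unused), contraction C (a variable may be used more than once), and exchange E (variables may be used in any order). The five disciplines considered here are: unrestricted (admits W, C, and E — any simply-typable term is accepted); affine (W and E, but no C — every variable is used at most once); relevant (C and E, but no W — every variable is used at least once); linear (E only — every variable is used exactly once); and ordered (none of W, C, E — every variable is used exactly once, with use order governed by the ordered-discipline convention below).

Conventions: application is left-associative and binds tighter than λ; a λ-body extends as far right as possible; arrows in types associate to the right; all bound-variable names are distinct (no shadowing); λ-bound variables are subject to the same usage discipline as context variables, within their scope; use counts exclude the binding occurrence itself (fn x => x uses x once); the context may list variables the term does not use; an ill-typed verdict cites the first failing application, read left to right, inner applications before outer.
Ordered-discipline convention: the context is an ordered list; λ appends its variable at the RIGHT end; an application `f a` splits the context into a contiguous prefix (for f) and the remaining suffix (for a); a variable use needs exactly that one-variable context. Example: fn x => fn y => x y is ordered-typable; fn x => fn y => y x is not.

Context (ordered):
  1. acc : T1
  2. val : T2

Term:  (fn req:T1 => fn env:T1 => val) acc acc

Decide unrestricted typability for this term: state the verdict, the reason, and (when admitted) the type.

yes — type-checks (T2) and nothing is barred; term : T2
counts: acc: 2, val: 1, req (bound): 0, env (bound): 0
use order (left to right): val, acc, acc
typing: well-typed at T2
across the five disciplines: ordered ✗, linear ✗, affine ✗, relevant ✗, unrestricted ✓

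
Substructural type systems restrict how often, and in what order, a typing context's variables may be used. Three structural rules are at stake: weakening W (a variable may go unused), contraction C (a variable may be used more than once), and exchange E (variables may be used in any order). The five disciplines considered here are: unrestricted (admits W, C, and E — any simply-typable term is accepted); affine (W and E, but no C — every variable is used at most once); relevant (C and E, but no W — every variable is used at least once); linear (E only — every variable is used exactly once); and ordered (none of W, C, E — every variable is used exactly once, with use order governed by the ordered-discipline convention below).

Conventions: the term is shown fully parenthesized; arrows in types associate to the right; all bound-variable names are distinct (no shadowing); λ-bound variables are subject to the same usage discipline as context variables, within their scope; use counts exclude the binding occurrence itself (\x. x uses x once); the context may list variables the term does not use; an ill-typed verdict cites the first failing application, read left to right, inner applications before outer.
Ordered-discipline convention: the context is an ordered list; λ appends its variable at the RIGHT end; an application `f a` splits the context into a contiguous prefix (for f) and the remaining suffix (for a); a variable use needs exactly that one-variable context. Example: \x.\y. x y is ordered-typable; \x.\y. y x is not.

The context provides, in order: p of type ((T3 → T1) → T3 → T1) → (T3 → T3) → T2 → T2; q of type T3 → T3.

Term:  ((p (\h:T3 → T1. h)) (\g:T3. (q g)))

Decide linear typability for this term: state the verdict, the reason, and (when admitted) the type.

yes — exactly-once usage across p, q, h, g; term : T2 → T2
usage: p ×1, q ×1, h [bound] ×1, g [bound] ×1
uses in reading order: p, h, q, g
typing: the term checks, with type T2 → T2
across the five disciplines: ordered ✓ · linear ✓ · affine ✓ · relevant ✓ · unrestricted ✓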